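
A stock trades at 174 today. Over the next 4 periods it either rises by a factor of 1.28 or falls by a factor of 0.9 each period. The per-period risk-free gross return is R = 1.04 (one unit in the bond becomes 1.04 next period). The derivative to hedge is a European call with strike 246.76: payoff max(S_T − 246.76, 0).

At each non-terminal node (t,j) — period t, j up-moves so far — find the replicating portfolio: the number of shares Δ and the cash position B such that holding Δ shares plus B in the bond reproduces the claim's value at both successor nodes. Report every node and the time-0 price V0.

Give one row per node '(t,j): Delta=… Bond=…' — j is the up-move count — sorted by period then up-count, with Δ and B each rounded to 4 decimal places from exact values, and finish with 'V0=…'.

The replicating-portfolio and risk-neutral prices coincide; use p* = (1.04−0.9)/(1.28−0.9) = 0.3684 for the latter.
Terminal values V(4,·): V(4,0)=0.0000, V(4,1)=0.0000, V(4,2)=0.0000, V(4,3)=81.6540, V(4,4)=220.3177
(3,0): S=126.8460. Δ = (V_up−V_dn)/(S_up−S_dn) = (0.0000−0.0000)/(162.3629−114.1614) = 0.0000. V = [p*·0.0000 + (1−p*)·0.0000]/1.04 = 0.0000. B = V − Δ·S = 0.0000.
(3,1): S=180.4032. Δ = (V_up−V_dn)/(S_up−S_dn) = (0.0000−0.0000)/(230.9161−162.3629) = 0.0000. V = [p*·0.0000 + (1−p*)·0.0000]/1.04 = 0.0000. B = V − Δ·S = 0.0000.
(3,2): S=256.5734. Δ = (V_up−V_dn)/(S_up−S_dn) = (81.6540−0.0000)/(328.4140−230.9161) = 0.8375. V = [p*·81.6540 + (1−p*)·0.0000]/1.04 = 28.9260. B = V − Δ·S = -185.9529.
(3,3): S=364.9044. Δ = (V_up−V_dn)/(S_up−S_dn) = (220.3177−81.6540)/(467.0777−328.4140) = 1.0000. V = [p*·220.3177 + (1−p*)·81.6540]/1.04 = 127.6352. B = V − Δ·S = -237.2692.
(2,0): S=140.9400. Δ = (V_up−V_dn)/(S_up−S_dn) = (0.0000−0.0000)/(180.4032−126.8460) = 0.0000. V = [p*·0.0000 + (1−p*)·0.0000]/1.04 = 0.0000. B = V − Δ·S = 0.0000.
(2,1): S=200.4480. Δ = (V_up−V_dn)/(S_up−S_dn) = (28.9260−0.0000)/(256.5734−180.4032) = 0.3798. V = [p*·28.9260 + (1−p*)·0.0000]/1.04 = 10.2471. B = V − Δ·S = -65.8740.
(2,2): S=285.0816. Δ = (V_up−V_dn)/(S_up−S_dn) = (127.6352−28.9260)/(364.9044−256.5734) = 0.9112. V = [p*·127.6352 + (1−p*)·28.9260]/1.04 = 62.7813. B = V − Δ·S = -196.9798.
(1,0): S=156.6000. Δ = (V_up−V_dn)/(S_up−S_dn) = (10.2471−0.0000)/(200.4480−140.9400) = 0.1722. V = [p*·10.2471 + (1−p*)·0.0000]/1.04 = 3.6300. B = V − Δ·S = -23.3359.
(1,1): S=222.7200. Δ = (V_up−V_dn)/(S_up−S_dn) = (62.7813−10.2471)/(285.0816−200.4480) = 0.6207. V = [p*·62.7813 + (1−p*)·10.2471]/1.04 = 28.4633. B = V − Δ·S = -109.7847.
(0,0): S=174.0000. Δ = (V_up−V_dn)/(S_up−S_dn) = (28.4633−3.6300)/(222.7200−156.6000) = 0.3756. V = [p*·28.4633 + (1−p*)·3.6300]/1.04 = 12.2876. B = V − Δ·S = -53.0630.
Self-financing check: at every node Δ·S+B equals the discounted successor values.

(0,0): Delta=0.3756 Bond=-53.0630
(1,0): Delta=0.1722 Bond=-23.3359
(1,1): Delta=0.6207 Bond=-109.7847
(2,0): Delta=0.0000 Bond=0.0000
(2,1): Delta=0.3798 Bond=-65.8740
(2,2): Delta=0.9112 Bond=-196.9798
(3,0): Delta=0.0000 Bond=0.0000
(3,1): Delta=0.0000 Bond=0.0000
(3,2): Delta=0.8375 Bond=-185.9529
(3,3): Delta=1.0000 Bond=-237.2692
V0=12.2876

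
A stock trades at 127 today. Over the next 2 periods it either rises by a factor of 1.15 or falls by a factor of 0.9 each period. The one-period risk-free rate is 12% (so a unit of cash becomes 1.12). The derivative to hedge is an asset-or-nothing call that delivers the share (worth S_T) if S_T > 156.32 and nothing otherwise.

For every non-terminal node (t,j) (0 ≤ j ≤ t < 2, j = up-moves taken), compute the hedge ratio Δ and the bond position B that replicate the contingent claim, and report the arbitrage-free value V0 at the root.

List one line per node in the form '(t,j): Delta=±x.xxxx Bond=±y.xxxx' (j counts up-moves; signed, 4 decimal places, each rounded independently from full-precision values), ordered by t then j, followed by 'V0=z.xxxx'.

(0,0): Delta=4.1564 Bond=-424.1784
(1,0): Delta=0.0000 Bond=0.0000
(1,1): Delta=4.6000 Bond=-539.8634
V0=103.6880

No-arbitrage ⇒ martingale measure with p* = (R−d)/(u−d) = 0.8800.
At expiry t=2: V(2,0)=0.0000, V(2,1)=0.0000, V(2,2)=167.9575
Node (1,0) S=114.3000: V=(p*·0.0000+(1−p*)·0.0000)/1.12=0.0000; Δ=(0.0000−0.0000)/(131.4450−102.8700)=0.0000; B=V−Δ·S=0.0000
Node (1,1) S=146.0500: V=(p*·167.9575+(1−p*)·0.0000)/1.12=131.9666; Δ=(167.9575−0.0000)/(167.9575−131.4450)=4.6000; B=V−Δ·S=-539.8634
Node (0,0) S=127.0000: V=(p*·131.9666+(1−p*)·0.0000)/1.12=103.6880; Δ=(131.9666−0.0000)/(146.0500−114.3000)=4.1564; B=V−Δ·S=-424.1784
Each (Δ,B) replicates both successor values, so the strategy is self-financing and V0 is arbitrage-free.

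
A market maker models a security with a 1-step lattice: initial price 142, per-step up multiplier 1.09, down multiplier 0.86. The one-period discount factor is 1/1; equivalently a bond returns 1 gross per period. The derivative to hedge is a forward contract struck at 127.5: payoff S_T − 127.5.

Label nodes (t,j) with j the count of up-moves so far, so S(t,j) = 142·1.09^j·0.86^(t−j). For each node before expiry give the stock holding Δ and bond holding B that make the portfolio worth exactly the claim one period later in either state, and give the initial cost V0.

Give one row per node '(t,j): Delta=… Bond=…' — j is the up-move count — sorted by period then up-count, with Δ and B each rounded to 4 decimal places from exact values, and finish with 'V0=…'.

(0,0): Delta=1.0000 Bond=-127.5000
V0=14.5000

Since d<R<u, set p* = (R−d)/(u−d) = 0.6087; price each node as the discounted p*-expectation of its children.
Terminal payoffs: V(1,0)=-5.3800, V(1,1)=27.2800
  t=0,j=0: stock 142.0000 → up 154.7800 (V=27.2800), down 122.1200 (V=-5.3800). Price 14.5000; hedge Δ=1.0000, bond B=-127.5000.
Check: Δ(0,0)·S0 + B(0,0) = 14.5000 = V0.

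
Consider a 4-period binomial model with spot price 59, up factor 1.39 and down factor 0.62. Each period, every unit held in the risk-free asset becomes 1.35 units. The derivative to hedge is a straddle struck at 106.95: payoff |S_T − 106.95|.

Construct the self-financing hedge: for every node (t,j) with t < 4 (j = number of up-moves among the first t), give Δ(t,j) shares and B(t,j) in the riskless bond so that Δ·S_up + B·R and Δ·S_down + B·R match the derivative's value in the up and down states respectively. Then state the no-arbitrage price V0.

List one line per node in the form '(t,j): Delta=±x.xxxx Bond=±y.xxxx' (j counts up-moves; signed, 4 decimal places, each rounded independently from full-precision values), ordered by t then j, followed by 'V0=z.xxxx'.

Since d<R<u, set p* = (R−d)/(u−d) = 0.9481; price each node as the discounted p*-expectation of its children.
Payoff layer (t=4): V(4,0)=98.2320, V(4,1)=87.4047, V(4,2)=63.1307, V(4,3)=8.7101, V(4,4)=113.2976
  t=3,j=0: stock 14.0614 → up 19.5453 (V=87.4047), down 8.7180 (V=98.2320). Price 65.1609; hedge Δ=-1.0000, bond B=79.2222.
  t=3,j=1: stock 31.5246 → up 43.8193 (V=63.1307), down 19.5453 (V=87.4047). Price 47.6976; hedge Δ=-1.0000, bond B=79.2222.
  t=3,j=2: stock 70.6762 → up 98.2399 (V=8.7101), down 43.8193 (V=63.1307). Price 8.5460; hedge Δ=-1.0000, bond B=79.2222.
  t=3,j=3: stock 158.4515 → up 220.2476 (V=113.2976), down 98.2399 (V=8.7101). Price 79.8996; hedge Δ=0.8572, bond B=-55.9284.
  t=2,j=0: stock 22.6796 → up 31.5246 (V=47.6976), down 14.0614 (V=65.1609). Price 36.0035; hedge Δ=-1.0000, bond B=58.6831.
  t=2,j=1: stock 50.8462 → up 70.6762 (V=8.5460), down 31.5246 (V=47.6976). Price 7.8369; hedge Δ=-1.0000, bond B=58.6831.
  t=2,j=2: stock 113.9939 → up 158.4515 (V=79.8996), down 70.6762 (V=8.5460). Price 56.4392; hedge Δ=0.8129, bond B=-36.2278.
  t=1,j=0: stock 36.5800 → up 50.8462 (V=7.8369), down 22.6796 (V=36.0035). Price 6.8890; hedge Δ=-1.0000, bond B=43.4690.
  t=1,j=1: stock 82.0100 → up 113.9939 (V=56.4392), down 50.8462 (V=7.8369). Price 39.9366; hedge Δ=0.7697, bond B=-23.1832.
  t=0,j=0: stock 59.0000 → up 82.0100 (V=39.9366), down 36.5800 (V=6.8890). Price 28.3110; hedge Δ=0.7274, bond B=-14.6080.
Root portfolio cost Δ·59+B reproduces V0=28.3110.

(0,0): Delta=0.7274 Bond=-14.6080
(1,0): Delta=-1.0000 Bond=43.4690
(1,1): Delta=0.7697 Bond=-23.1832
(2,0): Delta=-1.0000 Bond=58.6831
(2,1): Delta=-1.0000 Bond=58.6831
(2,2): Delta=0.8129 Bond=-36.2278
(3,0): Delta=-1.0000 Bond=79.2222
(3,1): Delta=-1.0000 Bond=79.2222
(3,2): Delta=-1.0000 Bond=79.2222
(3,3): Delta=0.8572 Bond=-55.9284
V0=28.3110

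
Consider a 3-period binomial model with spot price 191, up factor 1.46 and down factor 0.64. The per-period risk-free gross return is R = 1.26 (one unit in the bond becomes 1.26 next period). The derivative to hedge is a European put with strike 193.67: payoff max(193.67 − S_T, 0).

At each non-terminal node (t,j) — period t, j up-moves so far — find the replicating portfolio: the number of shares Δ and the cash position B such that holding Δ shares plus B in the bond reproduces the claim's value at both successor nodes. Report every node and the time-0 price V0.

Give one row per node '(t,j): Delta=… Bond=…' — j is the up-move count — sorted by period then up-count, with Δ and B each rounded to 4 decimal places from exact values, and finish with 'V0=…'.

(0,0): Delta=-0.1332 Bond=31.8414
(1,0): Delta=-0.5995 Bond=97.1230
(1,1): Delta=-0.0673 Bond=21.7321
(2,0): Delta=-1.0000 Bond=153.7063
(2,1): Delta=-0.5429 Bond=112.2682
(2,2): Delta=0.0000 Bond=0.0000
V0=6.4009

Under the risk-neutral measure, an up-move has probability p* = (R−d)/(u−d) = 0.7561 and values discount at R = 1.26.
At expiry t=3: V(3,0)=143.6005, V(3,1)=79.4489, V(3,2)=0.0000, V(3,3)=0.0000
Node (2,0) S=78.2336: V=(p*·79.4489+(1−p*)·143.6005)/1.26=75.4727; Δ=(79.4489−143.6005)/(114.2211−50.0695)=-1.0000; B=V−Δ·S=153.7063
Node (2,1) S=178.4704: V=(p*·0.0000+(1−p*)·79.4489)/1.26=15.3792; Δ=(0.0000−79.4489)/(260.5668−114.2211)=-0.5429; B=V−Δ·S=112.2682
Node (2,2) S=407.1356: V=(p*·0.0000+(1−p*)·0.0000)/1.26=0.0000; Δ=(0.0000−0.0000)/(594.4180−260.5668)=0.0000; B=V−Δ·S=0.0000
Node (1,0) S=122.2400: V=(p*·15.3792+(1−p*)·75.4727)/1.26=23.8382; Δ=(15.3792−75.4727)/(178.4704−78.2336)=-0.5995; B=V−Δ·S=97.1230
Node (1,1) S=278.8600: V=(p*·0.0000+(1−p*)·15.3792)/1.26=2.9770; Δ=(0.0000−15.3792)/(407.1356−178.4704)=-0.0673; B=V−Δ·S=21.7321
Node (0,0) S=191.0000: V=(p*·2.9770+(1−p*)·23.8382)/1.26=6.4009; Δ=(2.9770−23.8382)/(278.8600−122.2400)=-0.1332; B=V−Δ·S=31.8414
Each (Δ,B) replicates both successor values, so the strategy is self-financing and V0 is arbitrage-free.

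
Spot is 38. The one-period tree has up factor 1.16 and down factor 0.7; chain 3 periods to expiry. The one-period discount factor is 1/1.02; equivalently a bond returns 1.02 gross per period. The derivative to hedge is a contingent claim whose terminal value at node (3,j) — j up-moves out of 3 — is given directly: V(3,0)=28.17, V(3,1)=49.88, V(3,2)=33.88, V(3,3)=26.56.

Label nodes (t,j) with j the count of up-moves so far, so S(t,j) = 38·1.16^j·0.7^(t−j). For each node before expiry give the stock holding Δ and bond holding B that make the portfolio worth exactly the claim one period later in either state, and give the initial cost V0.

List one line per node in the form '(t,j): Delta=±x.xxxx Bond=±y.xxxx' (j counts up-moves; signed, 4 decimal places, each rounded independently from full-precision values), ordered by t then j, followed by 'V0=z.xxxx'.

(0,0): Delta=-0.4567 Bond=49.7230
(1,0): Delta=-0.3624 Bond=48.2079
(1,1): Delta=-0.4817 Bond=51.8154
(2,0): Delta=2.5347 Bond=-4.7715
(2,1): Delta=-1.1273 Bond=72.7724
(2,2): Delta=-0.3112 Bond=44.1364
V0=32.3666

No-arbitrage ⇒ martingale measure with p* = (R−d)/(u−d) = 0.6957.
Terminal values V(3,·): V(3,0)=28.1700, V(3,1)=49.8800, V(3,2)=33.8800, V(3,3)=26.5600
Node (2,0) S=18.6200: V=(p*·49.8800+(1−p*)·28.1700)/1.02=42.4241; Δ=(49.8800−28.1700)/(21.5992−13.0340)=2.5347; B=V−Δ·S=-4.7715
Node (2,1) S=30.8560: V=(p*·33.8800+(1−p*)·49.8800)/1.02=37.9898; Δ=(33.8800−49.8800)/(35.7930−21.5992)=-1.1273; B=V−Δ·S=72.7724
Node (2,2) S=51.1328: V=(p*·26.5600+(1−p*)·33.8800)/1.02=28.2234; Δ=(26.5600−33.8800)/(59.3140−35.7930)=-0.3112; B=V−Δ·S=44.1364
Node (1,0) S=26.6000: V=(p*·37.9898+(1−p*)·42.4241)/1.02=38.5680; Δ=(37.9898−42.4241)/(30.8560−18.6200)=-0.3624; B=V−Δ·S=48.2079
Node (1,1) S=44.0800: V=(p*·28.2234+(1−p*)·37.9898)/1.02=30.5841; Δ=(28.2234−37.9898)/(51.1328−30.8560)=-0.4817; B=V−Δ·S=51.8154
Node (0,0) S=38.0000: V=(p*·30.5841+(1−p*)·38.5680)/1.02=32.3666; Δ=(30.5841−38.5680)/(44.0800−26.6000)=-0.4567; B=V−Δ·S=49.7230
The time-0 hedge costs 32.3666, which is the no-arbitrage price.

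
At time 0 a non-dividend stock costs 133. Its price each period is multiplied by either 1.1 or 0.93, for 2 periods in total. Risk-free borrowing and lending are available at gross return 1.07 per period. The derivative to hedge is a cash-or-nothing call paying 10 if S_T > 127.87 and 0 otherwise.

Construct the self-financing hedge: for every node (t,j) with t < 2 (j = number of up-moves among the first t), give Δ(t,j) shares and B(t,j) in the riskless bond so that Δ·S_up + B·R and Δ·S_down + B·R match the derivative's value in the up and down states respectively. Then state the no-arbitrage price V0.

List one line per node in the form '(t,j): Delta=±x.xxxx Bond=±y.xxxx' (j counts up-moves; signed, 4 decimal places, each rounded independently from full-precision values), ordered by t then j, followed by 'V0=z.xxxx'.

(0,0): Delta=0.0729 Bond=-1.2391
(1,0): Delta=0.4756 Bond=-51.1270
(1,1): Delta=0.0000 Bond=9.3458
V0=8.4624

Risk-neutral probability p* = (R−d)/(u−d) = (1.07−0.93)/(1.1−0.93) = 0.8235.
At expiry t=2: V(2,0)=0.0000, V(2,1)=10.0000, V(2,2)=10.0000
  t=1,j=0: stock 123.6900 → up 136.0590 (V=10.0000), down 115.0317 (V=0.0000). Price 7.6965; hedge Δ=0.4756, bond B=-51.1270.
  t=1,j=1: stock 146.3000 → up 160.9300 (V=10.0000), down 136.0590 (V=10.0000). Price 9.3458; hedge Δ=0.0000, bond B=9.3458.
  t=0,j=0: stock 133.0000 → up 146.3000 (V=9.3458), down 123.6900 (V=7.6965). Price 8.4624; hedge Δ=0.0729, bond B=-1.2391.
Self-financing check: at every node Δ·S+B equals the discounted successor values.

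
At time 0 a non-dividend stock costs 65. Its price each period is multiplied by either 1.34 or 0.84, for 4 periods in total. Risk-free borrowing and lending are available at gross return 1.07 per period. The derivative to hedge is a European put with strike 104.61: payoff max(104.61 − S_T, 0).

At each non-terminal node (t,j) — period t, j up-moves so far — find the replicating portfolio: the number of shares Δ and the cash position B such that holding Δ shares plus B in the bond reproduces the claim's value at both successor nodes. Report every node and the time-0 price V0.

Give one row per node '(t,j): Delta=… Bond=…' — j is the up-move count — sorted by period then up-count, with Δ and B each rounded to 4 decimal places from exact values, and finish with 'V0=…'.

(0,0): Delta=-0.5784 Bond=60.2801
(1,0): Delta=-0.8188 Bond=77.6266
(1,1): Delta=-0.4015 Bond=49.0899
(2,0): Delta=-1.0000 Bond=91.3704
(2,1): Delta=-0.6855 Bond=73.3054
(2,2): Delta=-0.1925 Bond=28.1332
(3,0): Delta=-1.0000 Bond=97.7664
(3,1): Delta=-1.0000 Bond=97.7664
(3,2): Delta=-0.4540 Bond=55.7455
(3,3): Delta=0.0000 Bond=0.0000
V0=22.6845

No-arbitrage ⇒ martingale measure with p* = (R−d)/(u−d) = 0.4600.
Terminal values V(4,·): V(4,0)=72.2484, V(4,1)=52.9855, V(4,2)=22.2566, V(4,3)=0.0000, V(4,4)=0.0000
  t=3,j=0: stock 38.5258 → up 51.6245 (V=52.9855), down 32.3616 (V=72.2484). Price 59.2406; hedge Δ=-1.0000, bond B=97.7664.
  t=3,j=1: stock 61.4578 → up 82.3534 (V=22.2566), down 51.6245 (V=52.9855). Price 36.3086; hedge Δ=-1.0000, bond B=97.7664.
  t=3,j=2: stock 98.0398 → up 131.3733 (V=0.0000), down 82.3534 (V=22.2566). Price 11.2323; hedge Δ=-0.4540, bond B=55.7455.
  t=3,j=3: stock 156.3968 → up 209.5717 (V=0.0000), down 131.3733 (V=0.0000). Price 0.0000; hedge Δ=0.0000, bond B=0.0000.
  t=2,j=0: stock 45.8640 → up 61.4578 (V=36.3086), down 38.5258 (V=59.2406). Price 45.5064; hedge Δ=-1.0000, bond B=91.3704.
  t=2,j=1: stock 73.1640 → up 98.0398 (V=11.2323), down 61.4578 (V=36.3086). Price 23.1528; hedge Δ=-0.6855, bond B=73.3054.
  t=2,j=2: stock 116.7140 → up 156.3968 (V=0.0000), down 98.0398 (V=11.2323). Price 5.6686; hedge Δ=-0.1925, bond B=28.1332.
  t=1,j=0: stock 54.6000 → up 73.1640 (V=23.1528), down 45.8640 (V=45.5064). Price 32.9194; hedge Δ=-0.8188, bond B=77.6266.
  t=1,j=1: stock 87.1000 → up 116.7140 (V=5.6686), down 73.1640 (V=23.1528). Price 14.1216; hedge Δ=-0.4015, bond B=49.0899.
  t=0,j=0: stock 65.0000 → up 87.1000 (V=14.1216), down 54.6000 (V=32.9194). Price 22.6845; hedge Δ=-0.5784, bond B=60.2801.
Check: Δ(0,0)·S0 + B(0,0) = 22.6845 = V0.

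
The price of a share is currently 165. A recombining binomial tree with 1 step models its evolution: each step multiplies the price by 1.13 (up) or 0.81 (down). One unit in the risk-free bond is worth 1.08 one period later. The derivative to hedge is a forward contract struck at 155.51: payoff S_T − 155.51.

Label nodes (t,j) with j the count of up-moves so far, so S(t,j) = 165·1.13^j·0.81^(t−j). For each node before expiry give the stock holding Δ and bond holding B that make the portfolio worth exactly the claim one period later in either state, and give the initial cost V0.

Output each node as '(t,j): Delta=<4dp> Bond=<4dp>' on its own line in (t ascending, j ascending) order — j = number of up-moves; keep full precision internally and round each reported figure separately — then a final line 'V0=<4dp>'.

Risk-neutral probability p* = (R−d)/(u−d) = (1.08−0.81)/(1.13−0.81) = 0.8438.
Terminal payoffs: V(1,0)=-21.8600, V(1,1)=30.9400
(0,0): S=165.0000. Δ = (V_up−V_dn)/(S_up−S_dn) = (30.9400−-21.8600)/(186.4500−133.6500) = 1.0000. V = [p*·30.9400 + (1−p*)·-21.8600]/1.08 = 21.0093. B = V − Δ·S = -143.9907.
Check: Δ(0,0)·S0 + B(0,0) = 21.0093 = V0.

(0,0): Delta=1.0000 Bond=-143.9907
V0=21.0093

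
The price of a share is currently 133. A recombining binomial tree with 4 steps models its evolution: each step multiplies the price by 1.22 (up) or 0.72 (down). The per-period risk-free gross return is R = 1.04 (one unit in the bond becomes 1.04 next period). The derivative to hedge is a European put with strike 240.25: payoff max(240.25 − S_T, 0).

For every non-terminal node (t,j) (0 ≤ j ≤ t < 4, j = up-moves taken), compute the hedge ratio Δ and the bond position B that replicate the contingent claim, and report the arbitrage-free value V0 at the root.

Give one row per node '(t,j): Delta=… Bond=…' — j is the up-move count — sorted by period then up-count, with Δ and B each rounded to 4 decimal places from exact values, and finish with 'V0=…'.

(0,0): Delta=-0.8094 Bond=187.8164
(1,0): Delta=-1.0000 Bond=213.5814
(1,1): Delta=-0.7461 Bond=185.0622
(2,0): Delta=-1.0000 Bond=222.1246
(2,1): Delta=-1.0000 Bond=222.1246
(2,2): Delta=-0.6618 Bond=175.7809
(3,0): Delta=-1.0000 Bond=231.0096
(3,1): Delta=-1.0000 Bond=231.0096
(3,2): Delta=-1.0000 Bond=231.0096
(3,3): Delta=-0.5496 Bond=155.7011
V0=80.1668

Since d<R<u, set p* = (R−d)/(u−d) = 0.6400; price each node as the discounted p*-expectation of its children.
Terminal payoffs: V(4,0)=204.5078, V(4,1)=179.6868, V(4,2)=137.6290, V(4,3)=66.3644, V(4,4)=0.0000
(3,0): S=49.6420. Δ = (V_up−V_dn)/(S_up−S_dn) = (179.6868−204.5078)/(60.5632−35.7422) = -1.0000. V = [p*·179.6868 + (1−p*)·204.5078]/1.04 = 181.3676. B = V − Δ·S = 231.0096.
(3,1): S=84.1156. Δ = (V_up−V_dn)/(S_up−S_dn) = (137.6290−179.6868)/(102.6210−60.5632) = -1.0000. V = [p*·137.6290 + (1−p*)·179.6868]/1.04 = 146.8940. B = V − Δ·S = 231.0096.
(3,2): S=142.5292. Δ = (V_up−V_dn)/(S_up−S_dn) = (66.3644−137.6290)/(173.8856−102.6210) = -1.0000. V = [p*·66.3644 + (1−p*)·137.6290]/1.04 = 88.4804. B = V − Δ·S = 231.0096.
(3,3): S=241.5078. Δ = (V_up−V_dn)/(S_up−S_dn) = (0.0000−66.3644)/(294.6395−173.8856) = -0.5496. V = [p*·0.0000 + (1−p*)·66.3644]/1.04 = 22.9723. B = V − Δ·S = 155.7011.
(2,0): S=68.9472. Δ = (V_up−V_dn)/(S_up−S_dn) = (146.8940−181.3676)/(84.1156−49.6420) = -1.0000. V = [p*·146.8940 + (1−p*)·181.3676]/1.04 = 153.1774. B = V − Δ·S = 222.1246.
(2,1): S=116.8272. Δ = (V_up−V_dn)/(S_up−S_dn) = (88.4804−146.8940)/(142.5292−84.1156) = -1.0000. V = [p*·88.4804 + (1−p*)·146.8940]/1.04 = 105.2974. B = V − Δ·S = 222.1246.
(2,2): S=197.9572. Δ = (V_up−V_dn)/(S_up−S_dn) = (22.9723−88.4804)/(241.5078−142.5292) = -0.6618. V = [p*·22.9723 + (1−p*)·88.4804]/1.04 = 44.7646. B = V − Δ·S = 175.7809.
(1,0): S=95.7600. Δ = (V_up−V_dn)/(S_up−S_dn) = (105.2974−153.1774)/(116.8272−68.9472) = -1.0000. V = [p*·105.2974 + (1−p*)·153.1774]/1.04 = 117.8214. B = V − Δ·S = 213.5814.
(1,1): S=162.2600. Δ = (V_up−V_dn)/(S_up−S_dn) = (44.7646−105.2974)/(197.9572−116.8272) = -0.7461. V = [p*·44.7646 + (1−p*)·105.2974]/1.04 = 63.9966. B = V − Δ·S = 185.0622.
(0,0): S=133.0000. Δ = (V_up−V_dn)/(S_up−S_dn) = (63.9966−117.8214)/(162.2600−95.7600) = -0.8094. V = [p*·63.9966 + (1−p*)·117.8214]/1.04 = 80.1668. B = V − Δ·S = 187.8164.
Root portfolio cost Δ·133+B reproduces V0=80.1668.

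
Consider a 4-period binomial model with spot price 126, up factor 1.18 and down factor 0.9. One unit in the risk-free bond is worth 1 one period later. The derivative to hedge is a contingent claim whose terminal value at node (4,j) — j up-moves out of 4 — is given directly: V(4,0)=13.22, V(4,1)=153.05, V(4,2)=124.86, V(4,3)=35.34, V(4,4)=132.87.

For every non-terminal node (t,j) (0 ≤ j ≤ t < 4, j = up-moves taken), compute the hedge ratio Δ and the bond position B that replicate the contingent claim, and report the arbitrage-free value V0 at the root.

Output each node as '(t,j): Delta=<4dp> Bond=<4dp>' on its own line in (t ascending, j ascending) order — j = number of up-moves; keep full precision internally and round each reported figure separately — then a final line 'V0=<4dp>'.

Since d<R<u, set p* = (R−d)/(u−d) = 0.3571; price each node as the discounted p*-expectation of its children.
Payoff layer (t=4): V(4,0)=13.2200, V(4,1)=153.0500, V(4,2)=124.8600, V(4,3)=35.3400, V(4,4)=132.8700
(3,0): S=91.8540. Δ = (V_up−V_dn)/(S_up−S_dn) = (153.0500−13.2200)/(108.3877−82.6686) = 5.4368. V = [p*·153.0500 + (1−p*)·13.2200]/1 = 63.1593. B = V − Δ·S = -436.2336.
(3,1): S=120.4308. Δ = (V_up−V_dn)/(S_up−S_dn) = (124.8600−153.0500)/(142.1083−108.3877) = -0.8360. V = [p*·124.8600 + (1−p*)·153.0500]/1 = 142.9821. B = V − Δ·S = 243.6607.
(3,2): S=157.8982. Δ = (V_up−V_dn)/(S_up−S_dn) = (35.3400−124.8600)/(186.3198−142.1083) = -2.0248. V = [p*·35.3400 + (1−p*)·124.8600]/1 = 92.8886. B = V − Δ·S = 412.6029.
(3,3): S=207.0220. Δ = (V_up−V_dn)/(S_up−S_dn) = (132.8700−35.3400)/(244.2860−186.3198) = 1.6825. V = [p*·132.8700 + (1−p*)·35.3400]/1 = 70.1721. B = V − Δ·S = -278.1493.
(2,0): S=102.0600. Δ = (V_up−V_dn)/(S_up−S_dn) = (142.9821−63.1593)/(120.4308−91.8540) = 2.7933. V = [p*·142.9821 + (1−p*)·63.1593]/1 = 91.6674. B = V − Δ·S = -193.4142.
(2,1): S=133.8120. Δ = (V_up−V_dn)/(S_up−S_dn) = (92.8886−142.9821)/(157.8982−120.4308) = -1.3370. V = [p*·92.8886 + (1−p*)·142.9821]/1 = 125.0916. B = V − Δ·S = 303.9972.
(2,2): S=175.4424. Δ = (V_up−V_dn)/(S_up−S_dn) = (70.1721−92.8886)/(207.0220−157.8982) = -0.4624. V = [p*·70.1721 + (1−p*)·92.8886]/1 = 84.7756. B = V − Δ·S = 165.9057.
(1,0): S=113.4000. Δ = (V_up−V_dn)/(S_up−S_dn) = (125.0916−91.6674)/(133.8120−102.0600) = 1.0527. V = [p*·125.0916 + (1−p*)·91.6674]/1 = 103.6046. B = V − Δ·S = -15.7673.
(1,1): S=148.6800. Δ = (V_up−V_dn)/(S_up−S_dn) = (84.7756−125.0916)/(175.4424−133.8120) = -0.9684. V = [p*·84.7756 + (1−p*)·125.0916]/1 = 110.6930. B = V − Δ·S = 254.6788.
(0,0): S=126.0000. Δ = (V_up−V_dn)/(S_up−S_dn) = (110.6930−103.6046)/(148.6800−113.4000) = 0.2009. V = [p*·110.6930 + (1−p*)·103.6046]/1 = 106.1362. B = V − Δ·S = 80.8206.
Check: Δ(0,0)·S0 + B(0,0) = 106.1362 = V0.

(0,0): Delta=0.2009 Bond=80.8206
(1,0): Delta=1.0527 Bond=-15.7673
(1,1): Delta=-0.9684 Bond=254.6788
(2,0): Delta=2.7933 Bond=-193.4142
(2,1): Delta=-1.3370 Bond=303.9972
(2,2): Delta=-0.4624 Bond=165.9057
(3,0): Delta=5.4368 Bond=-436.2336
(3,1): Delta=-0.8360 Bond=243.6607
(3,2): Delta=-2.0248 Bond=412.6029
(3,3): Delta=1.6825 Bond=-278.1493
V0=106.1362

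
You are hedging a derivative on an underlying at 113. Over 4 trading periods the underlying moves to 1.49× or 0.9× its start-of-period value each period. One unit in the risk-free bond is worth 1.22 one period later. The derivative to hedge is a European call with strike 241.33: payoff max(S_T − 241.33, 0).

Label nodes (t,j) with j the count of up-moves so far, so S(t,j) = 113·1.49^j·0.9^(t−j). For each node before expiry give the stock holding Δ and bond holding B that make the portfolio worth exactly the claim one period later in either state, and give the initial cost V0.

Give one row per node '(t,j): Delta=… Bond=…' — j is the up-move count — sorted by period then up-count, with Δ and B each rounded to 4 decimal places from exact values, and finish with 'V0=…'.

(0,0): Delta=0.6079 Bond=-43.8235
(1,0): Delta=0.3132 Bond=-23.4982
(1,1): Delta=0.7580 Bond=-78.7488
(2,0): Delta=0.0000 Bond=0.0000
(2,1): Delta=0.4728 Bond=-52.8563
(2,2): Delta=0.9034 Bond=-132.5381
(3,0): Delta=0.0000 Bond=0.0000
(3,1): Delta=0.0000 Bond=0.0000
(3,2): Delta=0.7138 Bond=-118.8935
(3,3): Delta=1.0000 Bond=-197.8115
V0=24.8649

No-arbitrage ⇒ martingale measure with p* = (R−d)/(u−d) = 0.5424.
Terminal payoffs: V(4,0)=0.0000, V(4,1)=0.0000, V(4,2)=0.0000, V(4,3)=95.0884, V(4,4)=315.6294
(3,0): S=82.3770. Δ = (V_up−V_dn)/(S_up−S_dn) = (0.0000−0.0000)/(122.7417−74.1393) = 0.0000. V = [p*·0.0000 + (1−p*)·0.0000]/1.22 = 0.0000. B = V − Δ·S = 0.0000.
(3,1): S=136.3797. Δ = (V_up−V_dn)/(S_up−S_dn) = (0.0000−0.0000)/(203.2058−122.7417) = 0.0000. V = [p*·0.0000 + (1−p*)·0.0000]/1.22 = 0.0000. B = V − Δ·S = 0.0000.
(3,2): S=225.7842. Δ = (V_up−V_dn)/(S_up−S_dn) = (95.0884−0.0000)/(336.4184−203.2058) = 0.7138. V = [p*·95.0884 + (1−p*)·0.0000]/1.22 = 42.2733. B = V − Δ·S = -118.8935.
(3,3): S=373.7982. Δ = (V_up−V_dn)/(S_up−S_dn) = (315.6294−95.0884)/(556.9594−336.4184) = 1.0000. V = [p*·315.6294 + (1−p*)·95.0884]/1.22 = 175.9868. B = V − Δ·S = -197.8115.
(2,0): S=91.5300. Δ = (V_up−V_dn)/(S_up−S_dn) = (0.0000−0.0000)/(136.3797−82.3770) = 0.0000. V = [p*·0.0000 + (1−p*)·0.0000]/1.22 = 0.0000. B = V − Δ·S = 0.0000.
(2,1): S=151.5330. Δ = (V_up−V_dn)/(S_up−S_dn) = (42.2733−0.0000)/(225.7842−136.3797) = 0.4728. V = [p*·42.2733 + (1−p*)·0.0000]/1.22 = 18.7933. B = V − Δ·S = -52.8563.
(2,2): S=250.8713. Δ = (V_up−V_dn)/(S_up−S_dn) = (175.9868−42.2733)/(373.7982−225.7842) = 0.9034. V = [p*·175.9868 + (1−p*)·42.2733]/1.22 = 94.0949. B = V − Δ·S = -132.5381.
(1,0): S=101.7000. Δ = (V_up−V_dn)/(S_up−S_dn) = (18.7933−0.0000)/(151.5330−91.5300) = 0.3132. V = [p*·18.7933 + (1−p*)·0.0000]/1.22 = 8.3549. B = V − Δ·S = -23.4982.
(1,1): S=168.3700. Δ = (V_up−V_dn)/(S_up−S_dn) = (94.0949−18.7933)/(250.8713−151.5330) = 0.7580. V = [p*·94.0949 + (1−p*)·18.7933]/1.22 = 48.8811. B = V − Δ·S = -78.7488.
(0,0): S=113.0000. Δ = (V_up−V_dn)/(S_up−S_dn) = (48.8811−8.3549)/(168.3700−101.7000) = 0.6079. V = [p*·48.8811 + (1−p*)·8.3549]/1.22 = 24.8649. B = V − Δ·S = -43.8235.
Root portfolio cost Δ·113+B reproduces V0=24.8649.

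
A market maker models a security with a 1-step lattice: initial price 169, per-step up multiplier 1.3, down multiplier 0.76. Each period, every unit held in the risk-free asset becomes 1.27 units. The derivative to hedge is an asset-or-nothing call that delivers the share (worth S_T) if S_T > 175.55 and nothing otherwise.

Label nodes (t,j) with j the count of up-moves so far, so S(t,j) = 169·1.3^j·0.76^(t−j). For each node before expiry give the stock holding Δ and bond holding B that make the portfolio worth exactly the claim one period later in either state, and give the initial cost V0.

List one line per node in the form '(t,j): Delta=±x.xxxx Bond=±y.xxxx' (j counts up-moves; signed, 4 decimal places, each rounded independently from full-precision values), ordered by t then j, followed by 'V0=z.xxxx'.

(0,0): Delta=2.4074 Bond=-243.4704
V0=163.3815

The replicating-portfolio and risk-neutral prices coincide; use p* = (1.27−0.76)/(1.3−0.76) = 0.9444 for the latter.
Terminal values V(1,·): V(1,0)=0.0000, V(1,1)=219.7000
  t=0,j=0: stock 169.0000 → up 219.7000 (V=219.7000), down 128.4400 (V=0.0000). Price 163.3815; hedge Δ=2.4074, bond B=-243.4704.
Check: Δ(0,0)·S0 + B(0,0) = 163.3815 = V0.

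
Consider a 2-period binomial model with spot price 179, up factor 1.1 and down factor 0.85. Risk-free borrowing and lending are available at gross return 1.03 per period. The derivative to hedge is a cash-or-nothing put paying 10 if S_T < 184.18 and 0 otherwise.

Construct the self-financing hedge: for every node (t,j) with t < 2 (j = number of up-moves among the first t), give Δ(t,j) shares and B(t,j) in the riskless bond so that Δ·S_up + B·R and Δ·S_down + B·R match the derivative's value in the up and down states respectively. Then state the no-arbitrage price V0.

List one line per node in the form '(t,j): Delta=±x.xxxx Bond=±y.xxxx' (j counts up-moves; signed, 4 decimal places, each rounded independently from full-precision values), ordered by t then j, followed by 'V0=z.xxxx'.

(0,0): Delta=-0.1562 Bond=32.5007
(1,0): Delta=0.0000 Bond=9.7087
(1,1): Delta=-0.2031 Bond=42.7184
V0=4.5395

Since d<R<u, set p* = (R−d)/(u−d) = 0.7200; price each node as the discounted p*-expectation of its children.
Payoff layer (t=2): V(2,0)=10.0000, V(2,1)=10.0000, V(2,2)=0.0000
  t=1,j=0: stock 152.1500 → up 167.3650 (V=10.0000), down 129.3275 (V=10.0000). Price 9.7087; hedge Δ=0.0000, bond B=9.7087.
  t=1,j=1: stock 196.9000 → up 216.5900 (V=0.0000), down 167.3650 (V=10.0000). Price 2.7184; hedge Δ=-0.2031, bond B=42.7184.
  t=0,j=0: stock 179.0000 → up 196.9000 (V=2.7184), down 152.1500 (V=9.7087). Price 4.5395; hedge Δ=-0.1562, bond B=32.5007.
Self-financing check: at every node Δ·S+B equals the discounted successor values.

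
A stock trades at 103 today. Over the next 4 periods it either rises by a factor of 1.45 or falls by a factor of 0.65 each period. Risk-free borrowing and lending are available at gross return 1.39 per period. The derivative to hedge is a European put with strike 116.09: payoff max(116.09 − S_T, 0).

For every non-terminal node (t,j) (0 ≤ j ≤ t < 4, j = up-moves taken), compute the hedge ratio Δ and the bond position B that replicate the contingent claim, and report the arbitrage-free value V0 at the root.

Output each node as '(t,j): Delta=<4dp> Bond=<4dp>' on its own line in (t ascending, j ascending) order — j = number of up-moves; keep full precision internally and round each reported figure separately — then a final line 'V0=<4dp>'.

(0,0): Delta=-0.0250 Bond=2.7975
(1,0): Delta=-0.2723 Bond=20.4430
(1,1): Delta=-0.0160 Bond=2.5462
(2,0): Delta=-1.0000 Bond=60.0849
(2,1): Delta=-0.2458 Bond=25.8480
(2,2): Delta=-0.0077 Bond=1.7304
(3,0): Delta=-1.0000 Bond=83.5180
(3,1): Delta=-1.0000 Bond=83.5180
(3,2): Delta=-0.2184 Bond=32.0701
(3,3): Delta=0.0000 Bond=0.0000
V0=0.2225

No-arbitrage ⇒ martingale measure with p* = (R−d)/(u−d) = 0.9250.
Terminal values V(4,·): V(4,0)=97.7039, V(4,1)=75.0748, V(4,2)=24.5945, V(4,3)=0.0000, V(4,4)=0.0000
Node (3,0) S=28.2864: V=(p*·75.0748+(1−p*)·97.7039)/1.39=55.2316; Δ=(75.0748−97.7039)/(41.0152−18.3861)=-1.0000; B=V−Δ·S=83.5180
Node (3,1) S=63.1004: V=(p*·24.5945+(1−p*)·75.0748)/1.39=20.4176; Δ=(24.5945−75.0748)/(91.4955−41.0152)=-1.0000; B=V−Δ·S=83.5180
Node (3,2) S=140.7624: V=(p*·0.0000+(1−p*)·24.5945)/1.39=1.3270; Δ=(0.0000−24.5945)/(204.1054−91.4955)=-0.2184; B=V−Δ·S=32.0701
Node (3,3) S=314.0084: V=(p*·0.0000+(1−p*)·0.0000)/1.39=0.0000; Δ=(0.0000−0.0000)/(455.3121−204.1054)=0.0000; B=V−Δ·S=0.0000
Node (2,0) S=43.5175: V=(p*·20.4176+(1−p*)·55.2316)/1.39=16.5674; Δ=(20.4176−55.2316)/(63.1004−28.2864)=-1.0000; B=V−Δ·S=60.0849
Node (2,1) S=97.0775: V=(p*·1.3270+(1−p*)·20.4176)/1.39=1.9848; Δ=(1.3270−20.4176)/(140.7624−63.1004)=-0.2458; B=V−Δ·S=25.8480
Node (2,2) S=216.5575: V=(p*·0.0000+(1−p*)·1.3270)/1.39=0.0716; Δ=(0.0000−1.3270)/(314.0084−140.7624)=-0.0077; B=V−Δ·S=1.7304
Node (1,0) S=66.9500: V=(p*·1.9848+(1−p*)·16.5674)/1.39=2.2147; Δ=(1.9848−16.5674)/(97.0775−43.5175)=-0.2723; B=V−Δ·S=20.4430
Node (1,1) S=149.3500: V=(p*·0.0716+(1−p*)·1.9848)/1.39=0.1547; Δ=(0.0716−1.9848)/(216.5575−97.0775)=-0.0160; B=V−Δ·S=2.5462
Node (0,0) S=103.0000: V=(p*·0.1547+(1−p*)·2.2147)/1.39=0.2225; Δ=(0.1547−2.2147)/(149.3500−66.9500)=-0.0250; B=V−Δ·S=2.7975
Root portfolio cost Δ·103+B reproduces V0=0.2225.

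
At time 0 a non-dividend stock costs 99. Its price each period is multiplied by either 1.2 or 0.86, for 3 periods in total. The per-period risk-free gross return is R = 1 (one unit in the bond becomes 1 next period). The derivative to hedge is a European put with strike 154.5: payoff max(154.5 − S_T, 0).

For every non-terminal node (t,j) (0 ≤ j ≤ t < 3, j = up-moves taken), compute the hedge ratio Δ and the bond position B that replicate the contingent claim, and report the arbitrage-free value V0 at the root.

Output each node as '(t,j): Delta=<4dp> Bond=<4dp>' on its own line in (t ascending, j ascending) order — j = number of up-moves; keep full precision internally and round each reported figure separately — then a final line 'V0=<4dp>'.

(0,0): Delta=-0.9165 Bond=147.3929
(1,0): Delta=-1.0000 Bond=154.5000
(1,1): Delta=-0.8311 Bond=137.2399
(2,0): Delta=-1.0000 Bond=154.5000
(2,1): Delta=-1.0000 Bond=154.5000
(2,2): Delta=-0.6581 Bond=112.5826
V0=56.6570

No-arbitrage ⇒ martingale measure with p* = (R−d)/(u−d) = 0.4118.
Terminal values V(3,·): V(3,0)=91.5305, V(3,1)=66.6355, V(3,2)=31.8984, V(3,3)=0.0000
Node (2,0) S=73.2204: V=(p*·66.6355+(1−p*)·91.5305)/1=81.2796; Δ=(66.6355−91.5305)/(87.8645−62.9695)=-1.0000; B=V−Δ·S=154.5000
Node (2,1) S=102.1680: V=(p*·31.8984+(1−p*)·66.6355)/1=52.3320; Δ=(31.8984−66.6355)/(122.6016−87.8645)=-1.0000; B=V−Δ·S=154.5000
Node (2,2) S=142.5600: V=(p*·0.0000+(1−p*)·31.8984)/1=18.7638; Δ=(0.0000−31.8984)/(171.0720−122.6016)=-0.6581; B=V−Δ·S=112.5826
Node (1,0) S=85.1400: V=(p*·52.3320+(1−p*)·81.2796)/1=69.3600; Δ=(52.3320−81.2796)/(102.1680−73.2204)=-1.0000; B=V−Δ·S=154.5000
Node (1,1) S=118.8000: V=(p*·18.7638+(1−p*)·52.3320)/1=38.5098; Δ=(18.7638−52.3320)/(142.5600−102.1680)=-0.8311; B=V−Δ·S=137.2399
Node (0,0) S=99.0000: V=(p*·38.5098+(1−p*)·69.3600)/1=56.6570; Δ=(38.5098−69.3600)/(118.8000−85.1400)=-0.9165; B=V−Δ·S=147.3929
Root portfolio cost Δ·99+B reproduces V0=56.6570.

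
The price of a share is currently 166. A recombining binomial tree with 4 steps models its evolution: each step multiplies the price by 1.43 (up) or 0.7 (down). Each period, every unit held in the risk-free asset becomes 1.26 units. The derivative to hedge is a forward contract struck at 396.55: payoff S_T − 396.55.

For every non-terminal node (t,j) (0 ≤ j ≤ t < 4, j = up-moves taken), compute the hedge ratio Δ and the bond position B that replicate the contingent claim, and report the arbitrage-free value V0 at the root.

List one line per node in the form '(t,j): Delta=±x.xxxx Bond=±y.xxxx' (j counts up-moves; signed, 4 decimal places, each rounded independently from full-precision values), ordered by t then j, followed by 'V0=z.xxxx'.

Under the risk-neutral measure, an up-move has probability p* = (R−d)/(u−d) = 0.7671 and values discount at R = 1.26.
Payoff layer (t=4): V(4,0)=-356.6934, V(4,1)=-315.1287, V(4,2)=-230.2178, V(4,3)=-56.7571, V(4,4)=297.5983
Node (3,0) S=56.9380: V=(p*·-315.1287+(1−p*)·-356.6934)/1.26=-257.7842; Δ=(-315.1287−-356.6934)/(81.4213−39.8566)=1.0000; B=V−Δ·S=-314.7222
Node (3,1) S=116.3162: V=(p*·-230.2178+(1−p*)·-315.1287)/1.26=-198.4060; Δ=(-230.2178−-315.1287)/(166.3322−81.4213)=1.0000; B=V−Δ·S=-314.7222
Node (3,2) S=237.6174: V=(p*·-56.7571+(1−p*)·-230.2178)/1.26=-77.1048; Δ=(-56.7571−-230.2178)/(339.7929−166.3322)=1.0000; B=V−Δ·S=-314.7222
Node (3,3) S=485.4184: V=(p*·297.5983+(1−p*)·-56.7571)/1.26=170.6961; Δ=(297.5983−-56.7571)/(694.1483−339.7929)=1.0000; B=V−Δ·S=-314.7222
Node (2,0) S=81.3400: V=(p*·-198.4060+(1−p*)·-257.7842)/1.26=-168.4395; Δ=(-198.4060−-257.7842)/(116.3162−56.9380)=1.0000; B=V−Δ·S=-249.7795
Node (2,1) S=166.1660: V=(p*·-77.1048+(1−p*)·-198.4060)/1.26=-83.6135; Δ=(-77.1048−-198.4060)/(237.6174−116.3162)=1.0000; B=V−Δ·S=-249.7795
Node (2,2) S=339.4534: V=(p*·170.6961+(1−p*)·-77.1048)/1.26=89.6739; Δ=(170.6961−-77.1048)/(485.4184−237.6174)=1.0000; B=V−Δ·S=-249.7795
Node (1,0) S=116.2000: V=(p*·-83.6135+(1−p*)·-168.4395)/1.26=-82.0377; Δ=(-83.6135−-168.4395)/(166.1660−81.3400)=1.0000; B=V−Δ·S=-198.2377
Node (1,1) S=237.3800: V=(p*·89.6739+(1−p*)·-83.6135)/1.26=39.1423; Δ=(89.6739−-83.6135)/(339.4534−166.1660)=1.0000; B=V−Δ·S=-198.2377
Node (0,0) S=166.0000: V=(p*·39.1423+(1−p*)·-82.0377)/1.26=8.6685; Δ=(39.1423−-82.0377)/(237.3800−116.2000)=1.0000; B=V−Δ·S=-157.3315
The time-0 hedge costs 8.6685, which is the no-arbitrage price.

(0,0): Delta=1.0000 Bond=-157.3315
(1,0): Delta=1.0000 Bond=-198.2377
(1,1): Delta=1.0000 Bond=-198.2377
(2,0): Delta=1.0000 Bond=-249.7795
(2,1): Delta=1.0000 Bond=-249.7795
(2,2): Delta=1.0000 Bond=-249.7795
(3,0): Delta=1.0000 Bond=-314.7222
(3,1): Delta=1.0000 Bond=-314.7222
(3,2): Delta=1.0000 Bond=-314.7222
(3,3): Delta=1.0000 Bond=-314.7222
V0=8.6685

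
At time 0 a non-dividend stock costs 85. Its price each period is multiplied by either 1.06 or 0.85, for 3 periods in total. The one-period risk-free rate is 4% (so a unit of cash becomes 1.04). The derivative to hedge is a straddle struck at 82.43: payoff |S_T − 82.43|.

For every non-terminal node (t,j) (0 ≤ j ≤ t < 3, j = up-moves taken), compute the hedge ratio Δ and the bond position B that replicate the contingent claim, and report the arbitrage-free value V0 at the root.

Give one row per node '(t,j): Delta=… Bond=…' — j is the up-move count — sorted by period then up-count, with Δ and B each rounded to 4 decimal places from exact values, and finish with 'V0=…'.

Under the risk-neutral measure, an up-move has probability p* = (R−d)/(u−d) = 0.9048 and values discount at R = 1.04.
Terminal values V(3,·): V(3,0)=30.2294, V(3,1)=17.3328, V(3,2)=1.2499, V(3,3)=18.8064
Node (2,0) S=61.4125: V=(p*·17.3328+(1−p*)·30.2294)/1.04=17.8471; Δ=(17.3328−30.2294)/(65.0973−52.2006)=-1.0000; B=V−Δ·S=79.2596
Node (2,1) S=76.5850: V=(p*·1.2499+(1−p*)·17.3328)/1.04=2.6746; Δ=(1.2499−17.3328)/(81.1801−65.0973)=-1.0000; B=V−Δ·S=79.2596
Node (2,2) S=95.5060: V=(p*·18.8064+(1−p*)·1.2499)/1.04=16.4753; Δ=(18.8064−1.2499)/(101.2364−81.1801)=0.8754; B=V−Δ·S=-67.1269
Node (1,0) S=72.2500: V=(p*·2.6746+(1−p*)·17.8471)/1.04=3.9612; Δ=(2.6746−17.8471)/(76.5850−61.4125)=-1.0000; B=V−Δ·S=76.2112
Node (1,1) S=90.1000: V=(p*·16.4753+(1−p*)·2.6746)/1.04=14.5778; Δ=(16.4753−2.6746)/(95.5060−76.5850)=0.7294; B=V−Δ·S=-51.1397
Node (0,0) S=85.0000: V=(p*·14.5778+(1−p*)·3.9612)/1.04=13.0449; Δ=(14.5778−3.9612)/(90.1000−72.2500)=0.5948; B=V−Δ·S=-37.5106
The time-0 hedge costs 13.0449, which is the no-arbitrage price.

(0,0): Delta=0.5948 Bond=-37.5106
(1,0): Delta=-1.0000 Bond=76.2112
(1,1): Delta=0.7294 Bond=-51.1397
(2,0): Delta=-1.0000 Bond=79.2596
(2,1): Delta=-1.0000 Bond=79.2596
(2,2): Delta=0.8754 Bond=-67.1269
V0=13.0449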